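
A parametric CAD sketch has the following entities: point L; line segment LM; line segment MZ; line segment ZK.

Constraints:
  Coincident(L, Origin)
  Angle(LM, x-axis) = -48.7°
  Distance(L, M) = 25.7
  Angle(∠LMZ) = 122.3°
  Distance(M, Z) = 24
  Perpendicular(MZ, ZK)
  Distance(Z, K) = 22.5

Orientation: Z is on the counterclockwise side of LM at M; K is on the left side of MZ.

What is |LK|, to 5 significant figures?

37.741

L is at the origin; LM runs at -48.7° with length 25.7, so M = 25.7·(cos -48.7°, sin -48.7°) = (16.962, -19.307). ∠LMZ = 122.3°, so MZ runs at -48.7° + (180° − 122.3°) = 9.0000° from the x-axis; with |MZ| = 24.0, Z = M + 24.0·(cos 9.0000°, sin 9.0000°) = (40.667, -15.553). MZ is perpendicular to ZK; with |ZK| = 22.5 on the left of MZ, K = Z + 22.5·(-0.15643, 0.98769) = (37.147, 6.6699). Then |LK| = |K − L| = 37.741.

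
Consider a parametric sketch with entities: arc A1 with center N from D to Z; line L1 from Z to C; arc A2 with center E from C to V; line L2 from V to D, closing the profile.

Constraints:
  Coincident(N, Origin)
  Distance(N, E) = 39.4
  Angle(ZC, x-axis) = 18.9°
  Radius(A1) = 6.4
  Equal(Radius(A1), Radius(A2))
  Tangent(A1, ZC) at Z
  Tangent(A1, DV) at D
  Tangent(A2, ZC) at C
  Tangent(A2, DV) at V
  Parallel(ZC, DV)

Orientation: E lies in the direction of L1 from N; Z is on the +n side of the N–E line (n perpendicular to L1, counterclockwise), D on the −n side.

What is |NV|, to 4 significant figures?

39.92

The slot axis is L1's direction at 18.9°, so u = (cos 18.9°, sin 18.9°) = (0.9461, 0.3239) and n = (−sin 18.9°, cos 18.9°) = (-0.3239, 0.9461). N is at the origin and E lies 39.4 along u from N, so E = 39.4·u = (37.28, 12.76). Tangency of A1 to both parallel lines with radius 6.4 puts Z and D at N ± 6.4·n: Z = (-2.073, 6.055), D = (2.073, -6.055). Equal radii place C and V the same way about E: C = E + 6.4·n = (35.20, 18.82), V = E − 6.4·n = (39.35, 6.707). Then |NV| = |V − N| = 39.92.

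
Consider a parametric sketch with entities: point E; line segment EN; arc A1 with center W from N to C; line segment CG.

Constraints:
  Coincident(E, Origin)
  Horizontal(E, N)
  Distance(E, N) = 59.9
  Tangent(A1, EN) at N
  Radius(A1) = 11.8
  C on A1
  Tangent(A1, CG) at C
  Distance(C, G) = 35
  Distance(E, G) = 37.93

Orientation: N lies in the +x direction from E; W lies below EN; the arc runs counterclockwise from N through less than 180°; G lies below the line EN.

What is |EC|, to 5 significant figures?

51.893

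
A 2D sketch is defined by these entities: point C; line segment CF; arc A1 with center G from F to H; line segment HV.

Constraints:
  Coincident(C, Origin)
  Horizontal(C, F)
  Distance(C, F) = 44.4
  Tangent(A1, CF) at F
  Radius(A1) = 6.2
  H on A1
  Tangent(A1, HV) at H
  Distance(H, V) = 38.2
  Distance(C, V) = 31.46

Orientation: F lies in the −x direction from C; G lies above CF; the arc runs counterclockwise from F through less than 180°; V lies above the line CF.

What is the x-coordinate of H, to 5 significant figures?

-40.035

Checks: C.y = 0.00, F.y = 0.00 ✓; |GH| = 6.200 ✓; ∠(GH, HV) = 90.00° ✓; |HV| = 38.20 ✓; |CV| = 31.46 ✓.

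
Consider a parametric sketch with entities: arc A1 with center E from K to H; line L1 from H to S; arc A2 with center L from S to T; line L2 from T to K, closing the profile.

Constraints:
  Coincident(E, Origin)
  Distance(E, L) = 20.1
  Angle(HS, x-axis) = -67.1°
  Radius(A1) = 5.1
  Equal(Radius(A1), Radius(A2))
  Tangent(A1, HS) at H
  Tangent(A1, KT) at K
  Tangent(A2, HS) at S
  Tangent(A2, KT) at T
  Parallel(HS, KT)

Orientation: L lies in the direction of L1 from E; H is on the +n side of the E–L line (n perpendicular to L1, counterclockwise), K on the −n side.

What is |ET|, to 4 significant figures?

20.74

The slot axis is L1's direction at -67.1°, so u = (cos -67.1°, sin -67.1°) = (0.3891, -0.9212) and n = (−sin -67.1°, cos -67.1°) = (0.9212, 0.3891). E is at the origin and L lies 20.1 along u from E, so L = 20.1·u = (7.821, -18.52). Tangency of A1 to both parallel lines with radius 5.1 puts H and K at E ± 5.1·n: H = (4.698, 1.985), K = (-4.698, -1.985). Equal radii place S and T the same way about L: S = L + 5.1·n = (12.52, -16.53), T = L − 5.1·n = (3.123, -20.50). Then |ET| = |T − E| = 20.74.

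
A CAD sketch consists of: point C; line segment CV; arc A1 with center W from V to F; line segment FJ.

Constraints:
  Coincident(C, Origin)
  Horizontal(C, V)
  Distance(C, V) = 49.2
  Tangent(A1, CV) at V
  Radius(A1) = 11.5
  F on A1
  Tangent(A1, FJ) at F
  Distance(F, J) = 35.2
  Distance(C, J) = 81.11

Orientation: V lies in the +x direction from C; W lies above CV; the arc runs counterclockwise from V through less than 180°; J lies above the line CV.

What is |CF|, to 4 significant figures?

60.99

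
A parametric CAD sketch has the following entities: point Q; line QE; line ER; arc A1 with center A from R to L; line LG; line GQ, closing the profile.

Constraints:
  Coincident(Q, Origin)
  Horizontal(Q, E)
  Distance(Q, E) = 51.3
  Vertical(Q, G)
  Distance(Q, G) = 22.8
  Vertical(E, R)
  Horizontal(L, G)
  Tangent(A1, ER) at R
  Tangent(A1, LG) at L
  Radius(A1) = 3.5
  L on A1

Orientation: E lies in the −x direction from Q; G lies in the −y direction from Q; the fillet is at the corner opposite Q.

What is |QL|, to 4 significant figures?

52.96

The virtual corner opposite Q is at (-51.30, -22.80). The tangent condition forces AR to be normal to ER and tangency of A1 to LG means the radius AL is perpendicular to LG, with radius 3.5, so the center A sits 3.5 in from both sides at A = (-47.80, -19.30). That places the tangent points at R = (-51.30, -19.30) on ER and L = (-47.80, -22.80) on LG. Then |QL| = |L − Q| = 52.96.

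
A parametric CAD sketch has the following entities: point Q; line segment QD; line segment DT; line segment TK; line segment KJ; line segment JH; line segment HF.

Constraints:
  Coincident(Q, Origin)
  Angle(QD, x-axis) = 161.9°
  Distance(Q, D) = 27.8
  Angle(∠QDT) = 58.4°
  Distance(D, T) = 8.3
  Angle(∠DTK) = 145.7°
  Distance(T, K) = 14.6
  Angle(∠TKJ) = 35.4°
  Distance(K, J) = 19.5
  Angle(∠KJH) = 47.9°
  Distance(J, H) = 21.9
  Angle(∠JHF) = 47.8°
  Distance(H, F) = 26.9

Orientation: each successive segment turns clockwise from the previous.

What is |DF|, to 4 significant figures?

26.31

Q is at the origin; QD runs at 161.9° with length 27.8, so D = (-26.42, 8.637). ∠QDT = 58.4° gives DT at 40.30° from the x-axis; with |DT| = 8.3, T = (-20.09, 14.01). ∠DTK = 145.7° gives TK at 6.000° from the x-axis; with |TK| = 14.6, K = (-5.574, 15.53). ∠TKJ = 35.4° gives KJ at -138.6° from the x-axis; with |KJ| = 19.5, J = (-20.20, 2.636). ∠KJH = 47.9° gives JH at 89.30° from the x-axis; with |JH| = 21.9, H = (-19.93, 24.53). ∠JHF = 47.8° gives HF at -42.90° from the x-axis; with |HF| = 26.9, F = (-0.2284, 6.223). Then |DF| = |F − D| = 26.31.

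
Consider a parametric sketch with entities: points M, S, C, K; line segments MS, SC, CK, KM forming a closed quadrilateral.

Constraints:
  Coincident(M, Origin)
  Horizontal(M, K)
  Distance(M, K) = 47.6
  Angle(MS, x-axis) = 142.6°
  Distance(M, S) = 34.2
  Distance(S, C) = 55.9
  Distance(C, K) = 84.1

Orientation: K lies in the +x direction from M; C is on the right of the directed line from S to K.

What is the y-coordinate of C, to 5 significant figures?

-35.103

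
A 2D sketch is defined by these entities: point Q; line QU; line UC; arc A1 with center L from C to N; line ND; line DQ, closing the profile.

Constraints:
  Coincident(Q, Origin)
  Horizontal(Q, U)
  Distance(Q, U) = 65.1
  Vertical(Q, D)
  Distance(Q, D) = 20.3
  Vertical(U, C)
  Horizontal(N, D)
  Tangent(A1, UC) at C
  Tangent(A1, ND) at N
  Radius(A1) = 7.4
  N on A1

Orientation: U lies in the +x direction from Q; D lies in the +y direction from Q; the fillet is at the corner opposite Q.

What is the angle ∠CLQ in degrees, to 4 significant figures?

167.4°

Q is at the origin; Q and U share the same y with |QU| = 65.1 and U on the +x side, so U = (65.10, 0.000). QD is vertical with |QD| = 20.3 and D on the +y side, so D = (0.000, 20.30). The virtual corner opposite Q is at (65.10, 20.30). Since A1 is tangent to UC there, LC ⟂ UC and since A1 is tangent to ND there, LN ⟂ ND, with radius 7.4, so the center L sits 7.4 in from both sides at L = (57.70, 12.90). That places the tangent points at C = (65.10, 12.90) on UC and N = (57.70, 20.30) on ND. Then cos ∠CLQ = LC·LQ / (|LC||LQ|), giving 167.4°.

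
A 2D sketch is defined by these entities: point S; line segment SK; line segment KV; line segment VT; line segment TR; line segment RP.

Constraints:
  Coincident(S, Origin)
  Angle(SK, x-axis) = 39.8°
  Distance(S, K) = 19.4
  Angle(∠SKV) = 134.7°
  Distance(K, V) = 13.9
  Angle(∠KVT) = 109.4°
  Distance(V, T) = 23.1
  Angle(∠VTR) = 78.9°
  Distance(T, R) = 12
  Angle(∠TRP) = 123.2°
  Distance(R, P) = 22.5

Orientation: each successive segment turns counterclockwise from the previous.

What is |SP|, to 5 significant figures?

11.039

∠VTR = 78.9° gives TR at -103.20° from the x-axis; with |TR| = 12.0, R = (-7.7016, 24.090). ∠TRP = 123.2° gives RP at -46.400° from the x-axis; with |RP| = 22.5, P = (7.8148, 7.7965). Then |SP| = |P − S| = 11.039.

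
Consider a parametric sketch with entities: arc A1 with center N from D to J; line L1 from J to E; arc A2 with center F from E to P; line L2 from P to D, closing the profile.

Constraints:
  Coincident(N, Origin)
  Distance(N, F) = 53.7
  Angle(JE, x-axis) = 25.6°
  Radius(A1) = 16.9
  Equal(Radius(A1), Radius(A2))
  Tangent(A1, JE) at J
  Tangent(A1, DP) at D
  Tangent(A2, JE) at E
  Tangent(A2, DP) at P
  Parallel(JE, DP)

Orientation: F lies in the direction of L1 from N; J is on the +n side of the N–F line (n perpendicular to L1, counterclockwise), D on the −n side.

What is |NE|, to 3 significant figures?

56.3

The slot axis is L1's direction at 25.6°, so u = (cos 25.6°, sin 25.6°) = (0.902, 0.432) and n = (−sin 25.6°, cos 25.6°) = (-0.432, 0.902). N is at the origin and F lies 53.7 along u from N, so F = 53.7·u = (48.4, 23.2). Tangency of A1 to both parallel lines with radius 16.9 puts J and D at N ± 16.9·n: J = (-7.30, 15.2), D = (7.30, -15.2). Equal radii place E and P the same way about F: E = F + 16.9·n = (41.1, 38.4), P = F − 16.9·n = (55.7, 7.96). Then |NE| = |E − N| = 56.3.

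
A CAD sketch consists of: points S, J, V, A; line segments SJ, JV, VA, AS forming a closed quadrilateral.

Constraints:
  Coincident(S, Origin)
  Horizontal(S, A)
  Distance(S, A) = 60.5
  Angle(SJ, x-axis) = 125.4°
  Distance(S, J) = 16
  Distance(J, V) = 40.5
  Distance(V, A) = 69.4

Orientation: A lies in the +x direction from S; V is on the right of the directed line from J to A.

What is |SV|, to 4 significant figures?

27.25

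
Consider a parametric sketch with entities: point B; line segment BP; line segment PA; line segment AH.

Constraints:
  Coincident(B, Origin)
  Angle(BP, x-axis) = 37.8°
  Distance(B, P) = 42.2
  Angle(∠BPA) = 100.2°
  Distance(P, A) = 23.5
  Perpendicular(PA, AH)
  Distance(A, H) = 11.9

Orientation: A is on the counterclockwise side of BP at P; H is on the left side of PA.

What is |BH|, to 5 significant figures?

42.865

B is at the origin; BP runs at 37.8° with length 42.2, so P = 42.2·(cos 37.8°, sin 37.8°) = (33.345, 25.865). ∠BPA = 100.2°, so PA runs at 37.8° + (180° − 100.2°) = 117.60° from the x-axis; with |PA| = 23.5, A = P + 23.5·(cos 117.60°, sin 117.60°) = (22.457, 46.690). PA is perpendicular to AH; with |AH| = 11.9 on the left of PA, H = A + 11.9·(-0.88620, -0.46330) = (11.911, 41.177). Then |BH| = |H − B| = 42.865.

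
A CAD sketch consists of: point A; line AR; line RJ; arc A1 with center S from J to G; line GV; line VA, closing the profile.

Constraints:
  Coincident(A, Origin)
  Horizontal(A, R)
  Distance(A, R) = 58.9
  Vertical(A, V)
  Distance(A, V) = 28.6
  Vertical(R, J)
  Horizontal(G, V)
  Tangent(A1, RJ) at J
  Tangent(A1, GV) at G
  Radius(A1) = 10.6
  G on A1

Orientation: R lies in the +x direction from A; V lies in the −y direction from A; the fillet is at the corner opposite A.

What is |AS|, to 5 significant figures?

51.545

A and V share the same x with |AV| = 28.6 and V on the −y side, so V = (0.0000, -28.600). The virtual corner opposite A is at (58.900, -28.600). Tangency of A1 to RJ means the radius SJ is perpendicular to RJ and since A1 is tangent to GV there, SG ⟂ GV, with radius 10.6, so the center S sits 10.6 in from both sides at S = (48.300, -18.000). Then |AS| = |S − A| = 51.545.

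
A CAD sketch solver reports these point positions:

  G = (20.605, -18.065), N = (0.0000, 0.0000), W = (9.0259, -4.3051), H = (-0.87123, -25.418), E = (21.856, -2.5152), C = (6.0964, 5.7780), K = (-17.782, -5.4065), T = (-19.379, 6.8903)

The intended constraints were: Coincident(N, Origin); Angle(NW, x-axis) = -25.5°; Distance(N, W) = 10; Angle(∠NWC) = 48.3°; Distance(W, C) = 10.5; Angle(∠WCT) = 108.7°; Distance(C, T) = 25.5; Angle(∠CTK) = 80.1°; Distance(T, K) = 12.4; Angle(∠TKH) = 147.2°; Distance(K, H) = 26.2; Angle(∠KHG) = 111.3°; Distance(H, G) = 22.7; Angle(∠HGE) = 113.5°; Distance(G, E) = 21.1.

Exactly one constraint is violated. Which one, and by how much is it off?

Distance(G, E) = 21.1 — off by 5.50.

N = (0.00, 0.00) ✓; NW at -25.50° ✓; |NW| = 10.00 ✓; ∠NWC = 48.30° ✓; |WC| = 10.50 ✓; ∠WCT = 108.7° ✓; |CT| = 25.50 ✓; ∠CTK = 80.10° ✓; |TK| = 12.40 ✓; ∠TKH = 147.2° ✓; |KH| = 26.20 ✓; ∠KHG = 111.3° ✓; |HG| = 22.70 ✓; ∠HGE = 113.5° ✓; |GE| = 15.60 ✗.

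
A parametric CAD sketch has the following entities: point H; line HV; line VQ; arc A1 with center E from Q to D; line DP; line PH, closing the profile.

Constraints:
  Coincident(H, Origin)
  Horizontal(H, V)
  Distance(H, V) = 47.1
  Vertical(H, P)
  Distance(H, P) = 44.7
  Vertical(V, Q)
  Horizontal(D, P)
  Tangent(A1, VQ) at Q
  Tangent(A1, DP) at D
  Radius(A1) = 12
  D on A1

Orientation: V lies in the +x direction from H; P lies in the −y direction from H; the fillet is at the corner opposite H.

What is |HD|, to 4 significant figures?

56.83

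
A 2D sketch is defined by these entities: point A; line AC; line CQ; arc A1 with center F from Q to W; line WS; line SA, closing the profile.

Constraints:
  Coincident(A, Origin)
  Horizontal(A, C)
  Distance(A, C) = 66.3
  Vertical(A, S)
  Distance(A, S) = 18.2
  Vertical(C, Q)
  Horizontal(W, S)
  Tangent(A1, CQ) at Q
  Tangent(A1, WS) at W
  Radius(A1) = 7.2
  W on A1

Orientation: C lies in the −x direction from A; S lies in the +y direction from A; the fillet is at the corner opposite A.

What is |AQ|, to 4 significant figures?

67.21

A is at the origin; A and C share the same y with |AC| = 66.3 and C on the −x side, so C = (-66.30, 0.000). AS is vertical with |AS| = 18.2 and S on the +y side, so S = (0.000, 18.20). The virtual corner opposite A is at (-66.30, 18.20). A1 meets CQ tangentially, so FQ is at right angles to CQ and the tangent condition forces FW to be normal to WS, with radius 7.2, so the center F sits 7.2 in from both sides at F = (-59.10, 11.00). That places the tangent points at Q = (-66.30, 11.00) on CQ and W = (-59.10, 18.20) on WS. Then |AQ| = |Q − A| = 67.21.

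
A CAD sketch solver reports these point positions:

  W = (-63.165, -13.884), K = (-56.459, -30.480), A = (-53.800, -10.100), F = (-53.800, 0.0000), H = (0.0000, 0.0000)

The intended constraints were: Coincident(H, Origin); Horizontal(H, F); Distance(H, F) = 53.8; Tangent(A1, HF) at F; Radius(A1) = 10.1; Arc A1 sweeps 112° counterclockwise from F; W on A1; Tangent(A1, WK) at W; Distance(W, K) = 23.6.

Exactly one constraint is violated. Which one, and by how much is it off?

Distance(W, K) = 23.6 — off by 5.70.

H = (0.00, 0.00) ✓; H.y = 0.00, F.y = 0.00 ✓; |HF| = 53.80 ✓; ∠(AF, FH) = 90.00° ✓; |AF| = 10.10 ✓; bearing(A→W) − bearing(A→F) = 112.0° ✓; |AW| = 10.10 ✓; ∠(AW, WK) = 90.00° ✓; |WK| = 17.90 ✗.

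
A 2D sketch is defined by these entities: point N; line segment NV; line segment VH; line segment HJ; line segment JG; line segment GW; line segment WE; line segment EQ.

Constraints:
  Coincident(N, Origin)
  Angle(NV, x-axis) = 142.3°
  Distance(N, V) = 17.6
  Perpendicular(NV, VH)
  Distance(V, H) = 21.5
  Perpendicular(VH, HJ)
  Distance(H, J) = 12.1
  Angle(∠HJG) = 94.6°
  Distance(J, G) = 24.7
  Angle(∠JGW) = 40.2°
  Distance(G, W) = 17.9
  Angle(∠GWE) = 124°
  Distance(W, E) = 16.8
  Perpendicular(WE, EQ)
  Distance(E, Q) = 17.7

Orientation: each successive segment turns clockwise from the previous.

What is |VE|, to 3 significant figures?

26.5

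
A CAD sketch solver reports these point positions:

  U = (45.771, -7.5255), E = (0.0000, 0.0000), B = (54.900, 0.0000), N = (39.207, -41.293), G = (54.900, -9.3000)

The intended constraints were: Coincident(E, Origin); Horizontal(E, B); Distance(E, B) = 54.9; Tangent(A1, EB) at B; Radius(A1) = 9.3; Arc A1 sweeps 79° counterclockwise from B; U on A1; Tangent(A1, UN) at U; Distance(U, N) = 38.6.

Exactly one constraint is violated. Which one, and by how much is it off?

Distance(U, N) = 38.6 — off by 4.20.

E = (0.00, 0.00) ✓; E.y = 0.00, B.y = 0.00 ✓; |EB| = 54.90 ✓; ∠(GB, BE) = 90.00° ✓; |GB| = 9.300 ✓; bearing(G→U) − bearing(G→B) = 79.00° ✓; |GU| = 9.300 ✓; ∠(GU, UN) = 90.00° ✓; |UN| = 34.40 ✗.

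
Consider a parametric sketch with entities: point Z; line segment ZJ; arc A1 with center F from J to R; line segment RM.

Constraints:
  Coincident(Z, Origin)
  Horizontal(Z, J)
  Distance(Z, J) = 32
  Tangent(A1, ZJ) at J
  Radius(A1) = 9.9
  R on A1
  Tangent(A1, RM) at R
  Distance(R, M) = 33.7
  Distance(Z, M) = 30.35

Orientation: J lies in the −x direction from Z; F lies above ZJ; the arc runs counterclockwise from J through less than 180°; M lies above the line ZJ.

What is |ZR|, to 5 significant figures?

24.529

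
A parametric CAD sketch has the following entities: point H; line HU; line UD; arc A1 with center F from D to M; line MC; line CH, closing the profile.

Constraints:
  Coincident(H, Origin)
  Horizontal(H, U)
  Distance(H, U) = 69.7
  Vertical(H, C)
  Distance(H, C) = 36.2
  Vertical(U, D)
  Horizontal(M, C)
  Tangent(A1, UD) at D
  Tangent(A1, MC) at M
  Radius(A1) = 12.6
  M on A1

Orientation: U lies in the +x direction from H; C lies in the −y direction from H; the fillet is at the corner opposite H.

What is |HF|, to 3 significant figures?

61.8

H is at the origin; H and U share the same y with |HU| = 69.7 and U on the +x side, so U = (69.7, 0.00). HC is vertical with |HC| = 36.2 and C on the −y side, so C = (0.00, -36.2). The virtual corner opposite H is at (69.7, -36.2). Tangency of A1 to UD means the radius FD is perpendicular to UD and A1 meets MC tangentially, so FM is at right angles to MC, with radius 12.6, so the center F sits 12.6 in from both sides at F = (57.1, -23.6). Then |HF| = |F − H| = 61.8.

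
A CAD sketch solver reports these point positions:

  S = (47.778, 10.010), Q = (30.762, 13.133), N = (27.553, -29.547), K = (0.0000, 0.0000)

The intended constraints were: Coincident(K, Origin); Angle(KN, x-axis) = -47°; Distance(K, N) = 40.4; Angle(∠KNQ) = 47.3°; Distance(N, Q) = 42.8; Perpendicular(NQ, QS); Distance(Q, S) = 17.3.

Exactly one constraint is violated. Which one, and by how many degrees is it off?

Perpendicular(NQ, QS) — off by 6.10°.

K = (0.00, 0.00) ✓; KN at -47.00° ✓; |KN| = 40.40 ✓; ∠KNQ = 47.30° ✓; |NQ| = 42.80 ✓; ∠(NQ, QS) = 96.10° ✗; |QS| = 17.30 ✓.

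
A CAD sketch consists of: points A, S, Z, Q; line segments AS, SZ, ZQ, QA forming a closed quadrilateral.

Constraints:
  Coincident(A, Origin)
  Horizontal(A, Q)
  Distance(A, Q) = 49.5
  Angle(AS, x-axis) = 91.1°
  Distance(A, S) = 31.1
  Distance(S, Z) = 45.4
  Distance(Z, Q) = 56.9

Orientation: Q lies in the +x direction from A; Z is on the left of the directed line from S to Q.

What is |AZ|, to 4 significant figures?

67.15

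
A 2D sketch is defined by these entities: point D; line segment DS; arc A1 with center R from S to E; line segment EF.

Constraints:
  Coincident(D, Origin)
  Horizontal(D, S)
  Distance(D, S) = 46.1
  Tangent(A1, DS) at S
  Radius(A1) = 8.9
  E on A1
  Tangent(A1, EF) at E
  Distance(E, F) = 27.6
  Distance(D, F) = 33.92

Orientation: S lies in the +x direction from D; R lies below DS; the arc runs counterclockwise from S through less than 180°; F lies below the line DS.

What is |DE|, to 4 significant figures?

39.16

D is at the origin; DS is horizontal with |DS| = 46.1 and S on the +x side, so S = (46.10, 0.000). The tangent condition forces RS to be normal to DS, so R = S + (0, -8.9) = (46.10, -8.900). Since RE ⟂ EF (tangency), |RF| = √(8.9² + 27.6²) = 29.00 regardless of where E sits on A1. So F lies on both circle(D, 33.92) and circle(R, 29.00); the below-DS intersection is F = (22.34, -25.53). E is the foot of the tangent from F: E = (39.01, -3.526).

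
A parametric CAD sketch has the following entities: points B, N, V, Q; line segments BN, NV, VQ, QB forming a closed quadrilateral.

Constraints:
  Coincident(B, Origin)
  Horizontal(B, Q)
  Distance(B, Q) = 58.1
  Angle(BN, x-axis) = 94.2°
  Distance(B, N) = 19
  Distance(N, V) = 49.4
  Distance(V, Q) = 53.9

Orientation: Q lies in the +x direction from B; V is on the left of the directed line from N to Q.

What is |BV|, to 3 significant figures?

62.1

Checks: |NV| = 49.40 ✓; |VQ| = 53.90 ✓.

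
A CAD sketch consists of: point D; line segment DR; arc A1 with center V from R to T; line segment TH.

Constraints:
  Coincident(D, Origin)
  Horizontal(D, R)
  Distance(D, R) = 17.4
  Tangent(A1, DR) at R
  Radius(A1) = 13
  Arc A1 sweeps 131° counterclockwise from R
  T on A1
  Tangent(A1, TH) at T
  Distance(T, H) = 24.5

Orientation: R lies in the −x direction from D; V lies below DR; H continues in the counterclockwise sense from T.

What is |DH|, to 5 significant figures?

41.540

D is at the origin; D and R share the same y with |DR| = 17.4 and R on the −x side, so R = (-17.400, 0.0000). The tangent condition forces VR to be normal to DR, so V = R + (0, -13) = (-17.400, -13.000). On A1, R sits at bearing 90° from V; a 131° counterclockwise sweep puts T at bearing 221°, so T = V + 13.0·(cos 221°, sin 221°) = (-27.211, -21.529). A1 meets TH tangentially, so VT is at right angles to TH, so TH runs along (−sin 221°, cos 221°); with |TH| = 24.5, H = (-11.138, -40.019). Then |DH| = |H − D| = 41.540.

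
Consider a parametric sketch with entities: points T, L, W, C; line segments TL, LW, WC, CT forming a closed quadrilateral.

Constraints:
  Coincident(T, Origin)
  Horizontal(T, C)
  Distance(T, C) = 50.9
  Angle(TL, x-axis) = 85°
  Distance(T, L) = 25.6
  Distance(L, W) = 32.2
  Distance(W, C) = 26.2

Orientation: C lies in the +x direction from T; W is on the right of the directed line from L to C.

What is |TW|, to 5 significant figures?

24.957

Checks: |LW| = 32.20 ✓; |WC| = 26.20 ✓.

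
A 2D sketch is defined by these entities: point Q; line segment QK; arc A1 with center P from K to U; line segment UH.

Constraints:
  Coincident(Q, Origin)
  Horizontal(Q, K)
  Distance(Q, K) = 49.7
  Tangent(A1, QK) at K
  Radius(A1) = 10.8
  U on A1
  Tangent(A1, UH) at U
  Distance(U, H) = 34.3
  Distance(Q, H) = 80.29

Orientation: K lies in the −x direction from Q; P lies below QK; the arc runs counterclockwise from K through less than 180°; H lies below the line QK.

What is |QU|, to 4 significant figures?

60.68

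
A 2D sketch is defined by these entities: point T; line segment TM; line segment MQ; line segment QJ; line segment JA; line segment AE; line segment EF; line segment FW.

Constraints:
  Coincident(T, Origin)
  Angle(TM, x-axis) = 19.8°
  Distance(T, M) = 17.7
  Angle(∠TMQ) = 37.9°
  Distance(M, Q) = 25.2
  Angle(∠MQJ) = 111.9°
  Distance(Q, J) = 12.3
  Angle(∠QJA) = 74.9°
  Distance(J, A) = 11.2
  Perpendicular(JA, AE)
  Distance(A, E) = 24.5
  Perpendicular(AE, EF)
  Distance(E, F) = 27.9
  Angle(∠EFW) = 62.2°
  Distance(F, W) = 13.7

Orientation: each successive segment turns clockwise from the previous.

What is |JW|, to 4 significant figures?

16.11

T is at the origin; TM runs at 19.8° with length 17.7, so M = (16.65, 5.996). ∠TMQ = 37.9° gives MQ at -122.3° from the x-axis; with |MQ| = 25.2, Q = (3.188, -15.30). ∠MQJ = 111.9° gives QJ at 169.6° from the x-axis; with |QJ| = 12.3, J = (-8.910, -13.08). ∠QJA = 74.9° gives JA at 64.50° from the x-axis; with |JA| = 11.2, A = (-4.088, -2.976). JA is perpendicular to AE, so AE runs at -25.50°; with |AE| = 24.5, E = (18.03, -13.52). AE ⟂ EF, so EF runs at -115.5°; with |EF| = 27.9, F = (6.014, -38.71). ∠EFW = 62.2° gives FW at 126.7° from the x-axis; with |FW| = 13.7, W = (-2.174, -27.72). Then |JW| = |W − J| = 16.11.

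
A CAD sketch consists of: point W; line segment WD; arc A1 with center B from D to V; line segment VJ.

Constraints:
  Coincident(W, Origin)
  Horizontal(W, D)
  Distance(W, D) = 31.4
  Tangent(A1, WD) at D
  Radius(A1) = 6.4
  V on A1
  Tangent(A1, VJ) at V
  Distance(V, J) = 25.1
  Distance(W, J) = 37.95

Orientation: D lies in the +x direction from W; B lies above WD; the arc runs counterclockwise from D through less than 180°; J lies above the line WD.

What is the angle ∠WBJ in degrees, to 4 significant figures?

81.07°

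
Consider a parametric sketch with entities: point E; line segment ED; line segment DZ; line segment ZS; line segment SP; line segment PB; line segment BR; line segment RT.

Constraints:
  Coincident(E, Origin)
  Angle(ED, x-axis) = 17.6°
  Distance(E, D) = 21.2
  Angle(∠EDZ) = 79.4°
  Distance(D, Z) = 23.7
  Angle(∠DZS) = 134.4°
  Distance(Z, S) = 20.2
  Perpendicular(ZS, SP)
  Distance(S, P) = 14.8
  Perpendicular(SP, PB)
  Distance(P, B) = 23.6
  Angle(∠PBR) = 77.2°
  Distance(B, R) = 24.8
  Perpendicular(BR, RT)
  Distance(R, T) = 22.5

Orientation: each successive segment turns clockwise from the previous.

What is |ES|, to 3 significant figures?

34.5

E is at the origin; ED runs at 17.6° with length 21.2, so D = (20.2, 6.41). ∠EDZ = 79.4° gives DZ at -83.0° from the x-axis; with |DZ| = 23.7, Z = (23.1, -17.1). ∠DZS = 134.4° gives ZS at -129° from the x-axis; with |ZS| = 20.2, S = (10.5, -32.9). Then |ES| = |S − E| = 34.5.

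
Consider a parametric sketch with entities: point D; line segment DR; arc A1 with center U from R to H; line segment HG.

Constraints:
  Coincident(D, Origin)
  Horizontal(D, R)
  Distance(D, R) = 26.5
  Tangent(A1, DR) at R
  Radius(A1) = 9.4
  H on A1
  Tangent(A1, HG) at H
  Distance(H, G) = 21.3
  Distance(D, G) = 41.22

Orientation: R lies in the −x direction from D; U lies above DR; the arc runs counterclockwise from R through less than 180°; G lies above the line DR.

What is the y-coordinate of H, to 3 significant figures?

12.7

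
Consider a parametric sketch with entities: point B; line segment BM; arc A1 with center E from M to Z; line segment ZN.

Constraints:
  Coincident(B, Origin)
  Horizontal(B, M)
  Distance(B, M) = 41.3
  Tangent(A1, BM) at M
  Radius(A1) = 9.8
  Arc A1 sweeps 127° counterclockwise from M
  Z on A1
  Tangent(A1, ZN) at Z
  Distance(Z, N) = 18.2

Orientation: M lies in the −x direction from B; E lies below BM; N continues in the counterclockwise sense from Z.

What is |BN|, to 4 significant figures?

48.70

B is at the origin; BM is horizontal with |BM| = 41.3 and M on the −x side, so M = (-41.30, 0.000). Since A1 is tangent to BM there, EM ⟂ BM, so E = M + (0, -9.8) = (-41.30, -9.800). On A1, M sits at bearing 90° from E; a 127° counterclockwise sweep puts Z at bearing 217°, so Z = E + 9.8·(cos 217°, sin 217°) = (-49.13, -15.70). Since A1 is tangent to ZN there, EZ ⟂ ZN, so ZN runs along (−sin 217°, cos 217°); with |ZN| = 18.2, N = (-38.17, -30.23). Then |BN| = |N − B| = 48.70.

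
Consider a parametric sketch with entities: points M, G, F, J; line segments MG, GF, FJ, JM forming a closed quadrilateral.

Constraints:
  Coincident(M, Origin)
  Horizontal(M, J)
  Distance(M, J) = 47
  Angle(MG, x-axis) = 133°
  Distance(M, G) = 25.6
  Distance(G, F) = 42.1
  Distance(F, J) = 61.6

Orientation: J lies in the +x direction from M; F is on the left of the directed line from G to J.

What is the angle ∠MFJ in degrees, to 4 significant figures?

48.21°

Checks: |GF| = 42.10 ✓; |FJ| = 61.60 ✓.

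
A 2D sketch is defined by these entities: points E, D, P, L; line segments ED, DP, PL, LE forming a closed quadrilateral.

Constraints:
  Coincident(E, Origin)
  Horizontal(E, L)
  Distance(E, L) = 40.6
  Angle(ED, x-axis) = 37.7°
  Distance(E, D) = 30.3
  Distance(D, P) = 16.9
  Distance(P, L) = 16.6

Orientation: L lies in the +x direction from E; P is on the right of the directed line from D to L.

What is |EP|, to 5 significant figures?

24.135

Checks: |DP| = 16.90 ✓; |PL| = 16.60 ✓.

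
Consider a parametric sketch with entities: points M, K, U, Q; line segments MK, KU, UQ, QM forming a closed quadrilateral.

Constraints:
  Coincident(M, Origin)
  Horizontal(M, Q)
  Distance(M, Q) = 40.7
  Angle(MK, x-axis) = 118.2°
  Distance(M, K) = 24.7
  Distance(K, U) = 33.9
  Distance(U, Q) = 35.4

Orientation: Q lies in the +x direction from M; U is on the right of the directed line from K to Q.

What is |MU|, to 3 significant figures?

9.35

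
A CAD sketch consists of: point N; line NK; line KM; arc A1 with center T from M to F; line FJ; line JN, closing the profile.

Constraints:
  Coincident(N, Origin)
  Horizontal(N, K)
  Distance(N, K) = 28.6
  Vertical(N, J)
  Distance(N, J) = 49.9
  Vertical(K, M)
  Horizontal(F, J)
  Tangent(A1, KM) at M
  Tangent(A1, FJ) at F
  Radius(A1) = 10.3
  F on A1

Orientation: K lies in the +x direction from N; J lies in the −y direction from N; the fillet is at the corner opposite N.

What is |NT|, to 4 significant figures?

43.62

N is at the origin; N and K share the same y with |NK| = 28.6 and K on the +x side, so K = (28.60, 0.000). N and J share the same x with |NJ| = 49.9 and J on the −y side, so J = (0.000, -49.90). The virtual corner opposite N is at (28.60, -49.90). Since A1 is tangent to KM there, TM ⟂ KM and the tangent condition forces TF to be normal to FJ, with radius 10.3, so the center T sits 10.3 in from both sides at T = (18.30, -39.60). Then |NT| = |T − N| = 43.62.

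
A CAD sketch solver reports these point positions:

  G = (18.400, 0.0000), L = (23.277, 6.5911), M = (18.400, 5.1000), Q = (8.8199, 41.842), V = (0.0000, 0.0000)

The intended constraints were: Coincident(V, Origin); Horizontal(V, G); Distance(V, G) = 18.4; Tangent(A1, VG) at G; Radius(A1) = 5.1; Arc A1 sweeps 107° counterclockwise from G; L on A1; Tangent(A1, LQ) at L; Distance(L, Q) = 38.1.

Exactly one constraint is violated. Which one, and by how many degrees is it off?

Tangent(A1, LQ) at L — off by 5.30°.

V = (0.00, 0.00) ✓; V.y = 0.00, G.y = 0.00 ✓; |VG| = 18.40 ✓; ∠(MG, GV) = 90.00° ✓; |MG| = 5.100 ✓; bearing(M→L) − bearing(M→G) = 107.0° ✓; |ML| = 5.100 ✓; ∠(ML, LQ) = 84.70° ✗; |LQ| = 38.10 ✓.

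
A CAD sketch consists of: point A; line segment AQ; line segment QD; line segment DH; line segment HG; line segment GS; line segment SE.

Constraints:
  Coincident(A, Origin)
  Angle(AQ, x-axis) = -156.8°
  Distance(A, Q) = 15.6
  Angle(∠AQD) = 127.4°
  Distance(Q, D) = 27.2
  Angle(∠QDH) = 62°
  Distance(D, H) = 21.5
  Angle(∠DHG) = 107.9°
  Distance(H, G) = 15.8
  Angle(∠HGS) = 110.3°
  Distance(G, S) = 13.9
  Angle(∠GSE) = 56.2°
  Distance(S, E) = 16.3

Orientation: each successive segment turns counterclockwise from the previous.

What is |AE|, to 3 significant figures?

23.7

A is at the origin; AQ runs at -156.8° with length 15.6, so Q = (-14.3, -6.15). ∠AQD = 127.4° gives QD at -104° from the x-axis; with |QD| = 27.2, D = (-21.0, -32.5). ∠QDH = 62.0° gives DH at 13.8° from the x-axis; with |DH| = 21.5, H = (-0.131, -27.4). ∠DHG = 107.9° gives HG at 85.9° from the x-axis; with |HG| = 15.8, G = (0.998, -11.6). ∠HGS = 110.3° gives GS at 156° from the x-axis; with |GS| = 13.9, S = (-11.7, -5.88). ∠GSE = 56.2° gives SE at -80.6° from the x-axis; with |SE| = 16.3, E = (-9.00, -22.0). Then |AE| = |E − A| = 23.7.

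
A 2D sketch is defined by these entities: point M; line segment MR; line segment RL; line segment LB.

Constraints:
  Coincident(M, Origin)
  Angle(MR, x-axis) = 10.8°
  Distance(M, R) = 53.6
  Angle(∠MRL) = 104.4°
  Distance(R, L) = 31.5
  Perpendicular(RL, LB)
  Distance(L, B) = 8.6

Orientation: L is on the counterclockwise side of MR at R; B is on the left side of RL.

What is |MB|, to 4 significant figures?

62.34

M is at the origin; MR runs at 10.8° with length 53.6, so R = 53.6·(cos 10.8°, sin 10.8°) = (52.65, 10.04). ∠MRL = 104.4°, so RL runs at 10.8° + (180° − 104.4°) = 86.40° from the x-axis; with |RL| = 31.5, L = R + 31.5·(cos 86.40°, sin 86.40°) = (54.63, 41.48). RL is perpendicular to LB; with |LB| = 8.6 on the left of RL, B = L + 8.6·(-0.9980, 0.06279) = (46.05, 42.02). Then |MB| = |B − M| = 62.34.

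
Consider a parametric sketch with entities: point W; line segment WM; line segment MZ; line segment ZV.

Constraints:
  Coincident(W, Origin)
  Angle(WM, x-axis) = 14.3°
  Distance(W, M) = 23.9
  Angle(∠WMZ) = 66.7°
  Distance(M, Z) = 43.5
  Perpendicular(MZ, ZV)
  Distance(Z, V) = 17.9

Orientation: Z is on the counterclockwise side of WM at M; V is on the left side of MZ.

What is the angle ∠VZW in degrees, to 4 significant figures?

57.19°

∠WMZ = 66.7°, so MZ runs at 14.3° + (180° − 66.7°) = 127.6° from the x-axis; with |MZ| = 43.5, Z = M + 43.5·(cos 127.6°, sin 127.6°) = (-3.382, 40.37). MZ ⟂ ZV; with |ZV| = 17.9 on the left of MZ, V = Z + 17.9·(-0.7923, -0.6101) = (-17.56, 29.45). Then cos ∠VZW = ZV·ZW / (|ZV||ZW|), giving 57.19°.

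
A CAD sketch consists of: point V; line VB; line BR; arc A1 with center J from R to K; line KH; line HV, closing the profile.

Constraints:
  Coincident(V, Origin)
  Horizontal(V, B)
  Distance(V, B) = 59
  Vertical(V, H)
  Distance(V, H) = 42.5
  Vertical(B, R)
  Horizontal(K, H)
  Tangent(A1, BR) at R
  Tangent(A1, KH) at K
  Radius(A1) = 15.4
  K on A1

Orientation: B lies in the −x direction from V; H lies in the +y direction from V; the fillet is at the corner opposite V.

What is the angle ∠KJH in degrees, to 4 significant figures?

70.55°

V is at the origin; VB is horizontal with |VB| = 59.0 and B on the −x side, so B = (-59.00, 0.000). VH is vertical with |VH| = 42.5 and H on the +y side, so H = (0.000, 42.50). The virtual corner opposite V is at (-59.00, 42.50). Since A1 is tangent to BR there, JR ⟂ BR and the tangent condition forces JK to be normal to KH, with radius 15.4, so the center J sits 15.4 in from both sides at J = (-43.60, 27.10). That places the tangent points at R = (-59.00, 27.10) on BR and K = (-43.60, 42.50) on KH. Then cos ∠KJH = JK·JH / (|JK||JH|), giving 70.55°.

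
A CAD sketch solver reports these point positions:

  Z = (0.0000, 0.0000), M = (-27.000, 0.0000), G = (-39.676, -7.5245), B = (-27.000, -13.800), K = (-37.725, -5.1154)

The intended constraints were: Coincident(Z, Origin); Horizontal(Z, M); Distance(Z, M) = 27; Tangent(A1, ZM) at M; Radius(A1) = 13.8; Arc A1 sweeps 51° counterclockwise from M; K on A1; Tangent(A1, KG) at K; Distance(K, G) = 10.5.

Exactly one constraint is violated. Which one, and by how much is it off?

Distance(K, G) = 10.5 — off by 7.40.

Z = (0.00, 0.00) ✓; Z.y = 0.00, M.y = 0.00 ✓; |ZM| = 27.00 ✓; ∠(BM, MZ) = 90.00° ✓; |BM| = 13.80 ✓; bearing(B→K) − bearing(B→M) = 51.00° ✓; |BK| = 13.80 ✓; ∠(BK, KG) = 90.00° ✓; |KG| = 3.100 ✗.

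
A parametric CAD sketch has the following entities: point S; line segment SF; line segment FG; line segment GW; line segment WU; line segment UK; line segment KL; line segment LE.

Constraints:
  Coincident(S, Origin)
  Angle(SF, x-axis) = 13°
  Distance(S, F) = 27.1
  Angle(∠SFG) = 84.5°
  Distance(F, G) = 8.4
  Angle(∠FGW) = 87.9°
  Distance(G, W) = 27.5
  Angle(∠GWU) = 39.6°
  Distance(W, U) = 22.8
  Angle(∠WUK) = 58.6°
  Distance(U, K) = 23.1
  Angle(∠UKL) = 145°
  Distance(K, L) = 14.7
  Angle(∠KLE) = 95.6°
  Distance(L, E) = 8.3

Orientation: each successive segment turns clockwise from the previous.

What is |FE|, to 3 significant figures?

33.9

S is at the origin; SF runs at 13.0° with length 27.1, so F = (26.4, 6.10). ∠SFG = 84.5° gives FG at -82.5° from the x-axis; with |FG| = 8.4, G = (27.5, -2.23). ∠FGW = 87.9° gives GW at -175° from the x-axis; with |GW| = 27.5, W = (0.124, -4.82). ∠GWU = 39.6° gives WU at 45.0° from the x-axis; with |WU| = 22.8, U = (16.2, 11.3). ∠WUK = 58.6° gives UK at -76.4° from the x-axis; with |UK| = 23.1, K = (21.7, -11.2). ∠UKL = 145.0° gives KL at -111° from the x-axis; with |KL| = 14.7, L = (16.3, -24.8). ∠KLE = 95.6° gives LE at 164° from the x-axis; with |LE| = 8.3, E = (8.33, -22.6). Then |FE| = |E − F| = 33.9.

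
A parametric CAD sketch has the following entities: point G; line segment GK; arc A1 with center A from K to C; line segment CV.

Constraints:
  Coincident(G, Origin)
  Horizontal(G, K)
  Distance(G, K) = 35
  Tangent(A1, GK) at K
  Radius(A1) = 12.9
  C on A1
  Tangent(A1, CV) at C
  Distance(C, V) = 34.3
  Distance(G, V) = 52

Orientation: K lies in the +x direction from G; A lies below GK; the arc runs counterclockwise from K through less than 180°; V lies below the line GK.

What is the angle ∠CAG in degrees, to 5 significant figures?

19.976°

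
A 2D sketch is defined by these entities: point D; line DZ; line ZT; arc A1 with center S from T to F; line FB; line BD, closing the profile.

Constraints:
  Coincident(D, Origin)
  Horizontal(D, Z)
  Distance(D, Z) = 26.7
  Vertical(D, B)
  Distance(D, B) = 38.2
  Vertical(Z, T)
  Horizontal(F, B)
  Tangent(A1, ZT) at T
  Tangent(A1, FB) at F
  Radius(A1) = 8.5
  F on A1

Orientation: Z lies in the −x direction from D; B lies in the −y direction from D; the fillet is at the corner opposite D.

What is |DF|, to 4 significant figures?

42.31

D is at the origin; DZ is horizontal with |DZ| = 26.7 and Z on the −x side, so Z = (-26.70, 0.000). DB is vertical with |DB| = 38.2 and B on the −y side, so B = (0.000, -38.20). The virtual corner opposite D is at (-26.70, -38.20). Tangency of A1 to ZT means the radius ST is perpendicular to ZT and A1 meets FB tangentially, so SF is at right angles to FB, with radius 8.5, so the center S sits 8.5 in from both sides at S = (-18.20, -29.70). That places the tangent points at T = (-26.70, -29.70) on ZT and F = (-18.20, -38.20) on FB. Then |DF| = |F − D| = 42.31.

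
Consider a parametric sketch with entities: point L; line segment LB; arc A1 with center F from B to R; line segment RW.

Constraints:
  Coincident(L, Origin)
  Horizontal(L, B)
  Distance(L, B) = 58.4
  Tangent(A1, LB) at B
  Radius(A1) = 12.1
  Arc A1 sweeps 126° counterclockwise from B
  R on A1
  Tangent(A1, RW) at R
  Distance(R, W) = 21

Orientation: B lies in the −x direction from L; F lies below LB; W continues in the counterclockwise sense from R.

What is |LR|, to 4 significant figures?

70.84

A1 meets LB tangentially, so FB is at right angles to LB, so F = B + (0, -12.1) = (-58.40, -12.10). On A1, B sits at bearing 90° from F; a 126° counterclockwise sweep puts R at bearing 216°, so R = F + 12.1·(cos 216°, sin 216°) = (-68.19, -19.21). Then |LR| = |R − L| = 70.84.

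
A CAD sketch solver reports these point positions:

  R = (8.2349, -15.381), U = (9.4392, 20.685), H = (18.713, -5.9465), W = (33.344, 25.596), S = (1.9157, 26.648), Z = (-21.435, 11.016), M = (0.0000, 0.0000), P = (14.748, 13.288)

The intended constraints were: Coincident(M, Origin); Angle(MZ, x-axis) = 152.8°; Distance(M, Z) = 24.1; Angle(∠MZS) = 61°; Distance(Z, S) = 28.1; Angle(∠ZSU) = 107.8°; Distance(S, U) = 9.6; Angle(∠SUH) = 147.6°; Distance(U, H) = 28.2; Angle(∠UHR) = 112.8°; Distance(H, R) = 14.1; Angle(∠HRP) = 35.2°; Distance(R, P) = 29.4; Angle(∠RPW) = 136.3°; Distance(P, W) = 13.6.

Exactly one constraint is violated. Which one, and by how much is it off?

Distance(P, W) = 13.6 — off by 8.70.

M = (0.00, 0.00) ✓; MZ at 152.8° ✓; |MZ| = 24.10 ✓; ∠MZS = 61.00° ✓; |ZS| = 28.10 ✓; ∠ZSU = 107.8° ✓; |SU| = 9.600 ✓; ∠SUH = 147.6° ✓; |UH| = 28.20 ✓; ∠UHR = 112.8° ✓; |HR| = 14.10 ✓; ∠HRP = 35.20° ✓; |RP| = 29.40 ✓; ∠RPW = 136.3° ✓; |PW| = 22.30 ✗.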